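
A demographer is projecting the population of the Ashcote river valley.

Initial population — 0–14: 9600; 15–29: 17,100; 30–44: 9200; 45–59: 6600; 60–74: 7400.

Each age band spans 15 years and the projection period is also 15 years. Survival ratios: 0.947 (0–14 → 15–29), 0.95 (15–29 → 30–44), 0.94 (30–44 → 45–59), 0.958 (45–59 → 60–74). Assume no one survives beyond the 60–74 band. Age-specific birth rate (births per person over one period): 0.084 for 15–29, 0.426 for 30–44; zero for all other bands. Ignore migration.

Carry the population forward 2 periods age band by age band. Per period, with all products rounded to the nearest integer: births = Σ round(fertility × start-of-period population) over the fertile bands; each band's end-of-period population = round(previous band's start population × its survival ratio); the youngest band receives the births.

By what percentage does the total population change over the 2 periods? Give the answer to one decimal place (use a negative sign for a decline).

-9.9

Let group 1 be 0–14 through group 5 = 60–74.
— Period 1 —
Births: 17100 * 0.084 = 1436, 9200 * 0.426 = 3919 → 5355
Group 2: 9600 * 0.947 = 9091
Group 3: 17100 * 0.95 = 16245
Group 4: 9200 * 0.94 = 8648
Group 5: 6600 * 0.958 = 6323
→ [5355, 9091, 16245, 8648, 6323]
— Period 2 —
Births: 9091 * 0.084 = 764, 16245 * 0.426 = 6920 → 7684
Group 2: 5355 * 0.947 = 5071
Group 3: 9091 * 0.95 = 8636
Group 4: 16245 * 0.94 = 15270
Group 5: 8648 * 0.958 = 8285
→ [7684, 5071, 8636, 15270, 8285]
Total: 49900 → 44946; change = -4954; percentage change = -9.9%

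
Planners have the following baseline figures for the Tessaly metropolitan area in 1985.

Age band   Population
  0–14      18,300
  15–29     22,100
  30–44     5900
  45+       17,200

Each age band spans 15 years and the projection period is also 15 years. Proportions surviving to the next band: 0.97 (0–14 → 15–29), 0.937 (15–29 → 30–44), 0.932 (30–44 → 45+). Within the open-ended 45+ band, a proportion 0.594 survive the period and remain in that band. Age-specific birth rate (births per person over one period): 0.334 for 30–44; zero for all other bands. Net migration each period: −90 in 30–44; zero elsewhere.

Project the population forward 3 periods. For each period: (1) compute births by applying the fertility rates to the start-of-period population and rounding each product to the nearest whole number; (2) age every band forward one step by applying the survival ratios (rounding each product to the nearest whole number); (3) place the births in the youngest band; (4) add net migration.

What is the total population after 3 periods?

Period 1:
Births: 5900 × 0.334 = 1971
15–29: 18300 × 0.97 = 17751
30–44: 22100 × 0.937 = 20708
45+: 5900 × 0.932 + 17200 × 0.594 = 5499 + 10217 = 15716
Net migration: 30–44 − 90 → 20618
Population now: 0–14=1971, 15–29=17751, 30–44=20618, 45+=15716
Period 2:
Births: 20618 × 0.334 = 6886
15–29: 1971 × 0.97 = 1912
30–44: 17751 × 0.937 = 16633
45+: 20618 × 0.932 + 15716 × 0.594 = 19216 + 9335 = 28551
Net migration: 30–44 − 90 → 16543
Population now: 0–14=6886, 15–29=1912, 30–44=16543, 45+=28551
Period 3:
Births: 16543 × 0.334 = 5525
15–29: 6886 × 0.97 = 6679
30–44: 1912 × 0.937 = 1792
45+: 16543 × 0.932 + 28551 × 0.594 = 15418 + 16959 = 32377
Net migration: 30–44 − 90 → 1702
Population now: 0–14=5525, 15–29=6679, 30–44=1702, 45+=32377
Total after period 3: 5525 + 6679 + 1702 + 32377 = 46283

46283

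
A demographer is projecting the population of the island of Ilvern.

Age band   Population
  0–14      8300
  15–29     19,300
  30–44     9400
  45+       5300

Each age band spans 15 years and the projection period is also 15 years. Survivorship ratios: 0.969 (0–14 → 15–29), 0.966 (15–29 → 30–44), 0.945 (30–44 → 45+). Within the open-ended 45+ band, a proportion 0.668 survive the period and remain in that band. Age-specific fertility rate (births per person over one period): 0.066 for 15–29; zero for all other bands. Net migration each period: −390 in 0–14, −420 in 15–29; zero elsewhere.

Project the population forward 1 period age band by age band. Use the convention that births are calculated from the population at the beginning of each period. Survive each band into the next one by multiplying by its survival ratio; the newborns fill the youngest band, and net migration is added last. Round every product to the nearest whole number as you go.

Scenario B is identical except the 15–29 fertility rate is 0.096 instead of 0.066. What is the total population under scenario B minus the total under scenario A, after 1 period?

579

Call the groups 1 to 4, youngest first.
After projecting period 1:
Births: 19300 × 0.066 = 1274
Group 2: 8300 × 0.969 = 8043
Group 3: 19300 × 0.966 = 18644
Group 4: 9400 × 0.945 + 5300 × 0.668 = 8883 + 3540 = 12423
Net migration: Group 1 − 390 → 884; Group 2 − 420 → 7623
Giving 884 / 7623 / 18644 / 12423.
Scenario A total after 1 period: 39574
Scenario B projection —
After projecting period 1:
Births: 19300 × 0.096 = 1853
Group 2: 8300 × 0.969 = 8043
Group 3: 19300 × 0.966 = 18644
Group 4: 9400 × 0.945 + 5300 × 0.668 = 8883 + 3540 = 12423
Net migration: Group 1 − 390 → 1463; Group 2 − 420 → 7623
Giving 1463 / 7623 / 18644 / 12423.
Scenario B total after 1 period: 40153
Difference B − A = 40153 − 39574 = 579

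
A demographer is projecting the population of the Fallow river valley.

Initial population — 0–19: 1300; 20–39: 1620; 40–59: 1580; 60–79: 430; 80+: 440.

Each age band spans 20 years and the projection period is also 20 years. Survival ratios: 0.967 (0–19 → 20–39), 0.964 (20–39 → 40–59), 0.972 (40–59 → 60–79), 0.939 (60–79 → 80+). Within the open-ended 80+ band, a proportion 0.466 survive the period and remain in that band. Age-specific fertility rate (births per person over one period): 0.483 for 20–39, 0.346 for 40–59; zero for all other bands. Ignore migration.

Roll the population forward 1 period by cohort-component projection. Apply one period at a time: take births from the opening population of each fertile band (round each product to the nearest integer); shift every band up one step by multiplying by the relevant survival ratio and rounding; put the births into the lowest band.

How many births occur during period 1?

(Groups numbered youngest = 1 to oldest = 5.)
— Period 1 —
Births: 1620 × 0.483 = 782, 1580 × 0.346 = 547 ⇒ total 1329
Group 2: 1300 × 0.967 = 1257
Group 3: 1620 × 0.964 = 1562
Group 4: 1580 × 0.972 = 1536
Group 5: 430 × 0.939 + 440 × 0.466 = 404 + 205 = 609
End of period: [1329, 1257, 1562, 1536, 609]

1329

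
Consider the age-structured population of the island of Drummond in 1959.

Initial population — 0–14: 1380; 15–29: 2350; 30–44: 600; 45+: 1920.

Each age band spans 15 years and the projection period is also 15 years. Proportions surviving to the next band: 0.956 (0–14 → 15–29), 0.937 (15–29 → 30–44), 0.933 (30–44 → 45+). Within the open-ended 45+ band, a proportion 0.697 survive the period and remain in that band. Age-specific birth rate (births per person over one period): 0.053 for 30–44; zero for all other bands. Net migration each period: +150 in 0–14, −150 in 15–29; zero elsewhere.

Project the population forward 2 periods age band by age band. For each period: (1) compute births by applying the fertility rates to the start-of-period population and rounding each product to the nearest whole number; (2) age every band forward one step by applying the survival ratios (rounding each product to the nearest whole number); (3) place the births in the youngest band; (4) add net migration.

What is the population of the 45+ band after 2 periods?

3377

Numbering the bands 1..4 from youngest to oldest:
After projecting period 1:
Births: 600 * 0.053 = 32
Band 2: 1380 * 0.956 = 1319
Band 3: 2350 * 0.937 = 2202
Band 4: 600 * 0.933 + 1920 * 0.697 = 560 + 1338 = 1898
Net migration: Band 1 + 150 → 182; Band 2 − 150 → 1169
→ [182, 1169, 2202, 1898]
After projecting period 2:
Births: 2202 * 0.053 = 117
Band 2: 182 * 0.956 = 174
Band 3: 1169 * 0.937 = 1095
Band 4: 2202 * 0.933 + 1898 * 0.697 = 2054 + 1323 = 3377
Net migration: Band 1 + 150 → 267; Band 2 − 150 → 24
→ [267, 24, 1095, 3377]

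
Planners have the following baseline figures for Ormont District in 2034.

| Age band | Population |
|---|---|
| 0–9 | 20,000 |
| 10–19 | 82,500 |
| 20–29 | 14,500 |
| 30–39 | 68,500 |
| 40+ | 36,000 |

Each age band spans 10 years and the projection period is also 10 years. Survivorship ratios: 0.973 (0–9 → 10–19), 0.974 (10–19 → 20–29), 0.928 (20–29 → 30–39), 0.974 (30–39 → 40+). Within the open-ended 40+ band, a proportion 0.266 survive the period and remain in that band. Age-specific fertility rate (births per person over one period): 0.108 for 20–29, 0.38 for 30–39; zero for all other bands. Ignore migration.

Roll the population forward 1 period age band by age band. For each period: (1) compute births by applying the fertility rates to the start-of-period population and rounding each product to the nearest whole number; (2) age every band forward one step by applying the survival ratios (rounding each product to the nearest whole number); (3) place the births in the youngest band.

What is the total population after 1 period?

Call the groups 1 to 5, youngest first.
After projecting period 1:
Births: 14500 * 0.108 = 1566 ; 68500 * 0.38 = 26030 → total 27596
Group 2: 20000 * 0.973 = 19460
Group 3: 82500 * 0.974 = 80355
Group 4: 14500 * 0.928 = 13456
Group 5: 68500 * 0.974 + 36000 * 0.266 = 66719 + 9576 = 76295
→ [27596, 19460, 80355, 13456, 76295]
Total after period 1: 27596 + 19460 + 80355 + 13456 + 76295 = 217162

217162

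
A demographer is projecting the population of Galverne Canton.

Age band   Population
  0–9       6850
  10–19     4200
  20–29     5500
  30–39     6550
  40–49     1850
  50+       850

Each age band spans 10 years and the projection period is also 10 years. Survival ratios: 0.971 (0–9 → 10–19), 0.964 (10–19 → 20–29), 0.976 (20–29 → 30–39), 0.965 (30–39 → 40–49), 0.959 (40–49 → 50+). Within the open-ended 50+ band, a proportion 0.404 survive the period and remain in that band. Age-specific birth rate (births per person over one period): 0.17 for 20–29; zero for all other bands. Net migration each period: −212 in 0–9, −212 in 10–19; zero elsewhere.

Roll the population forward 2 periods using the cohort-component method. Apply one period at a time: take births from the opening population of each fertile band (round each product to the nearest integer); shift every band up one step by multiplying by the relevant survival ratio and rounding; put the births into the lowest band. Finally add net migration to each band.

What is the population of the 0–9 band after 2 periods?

476

After projecting period 1:
Births: 5500 × 0.17 = 935
10–19: 6850 × 0.971 = 6651
20–29: 4200 × 0.964 = 4049
30–39: 5500 × 0.976 = 5368
40–49: 6550 × 0.965 = 6321
50+: 1850 × 0.959 + 850 × 0.404 = 1774 + 343 = 2117
Net migration: 0–9 − 212 → 723; 10–19 − 212 → 6439
End of period: [723, 6439, 4049, 5368, 6321, 2117]
After projecting period 2:
Births: 4049 × 0.17 = 688
10–19: 723 × 0.971 = 702
20–29: 6439 × 0.964 = 6207
30–39: 4049 × 0.976 = 3952
40–49: 5368 × 0.965 = 5180
50+: 6321 × 0.959 + 2117 × 0.404 = 6062 + 855 = 6917
Net migration: 0–9 − 212 → 476; 10–19 − 212 → 490
End of period: [476, 490, 6207, 3952, 5180, 6917]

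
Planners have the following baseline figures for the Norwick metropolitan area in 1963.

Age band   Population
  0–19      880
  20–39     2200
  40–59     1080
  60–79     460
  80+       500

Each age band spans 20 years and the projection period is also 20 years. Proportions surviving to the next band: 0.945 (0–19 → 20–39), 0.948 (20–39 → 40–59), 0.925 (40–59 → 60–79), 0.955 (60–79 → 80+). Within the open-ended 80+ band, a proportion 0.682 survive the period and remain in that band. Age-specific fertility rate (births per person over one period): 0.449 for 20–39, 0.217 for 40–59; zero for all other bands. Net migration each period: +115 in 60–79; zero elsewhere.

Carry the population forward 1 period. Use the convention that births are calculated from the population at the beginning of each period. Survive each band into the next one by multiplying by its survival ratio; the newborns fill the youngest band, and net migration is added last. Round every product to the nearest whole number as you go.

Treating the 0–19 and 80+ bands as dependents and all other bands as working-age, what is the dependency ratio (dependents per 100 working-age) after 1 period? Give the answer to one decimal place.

49.7

Let group 1 be 0–19 through group 5 = 80+.
Period 1.
Births: 2200 × 0.449 = 988  |  1080 × 0.217 = 234 → total 1222
Group 2: 880 × 0.945 = 832
Group 3: 2200 × 0.948 = 2086
Group 4: 1080 × 0.925 = 999
Group 5: 460 × 0.955 + 500 × 0.682 = 439 + 341 = 780
Net migration: Group 4 + 115 → 1114
Giving 1222 / 832 / 2086 / 1114 / 780.
Dependents (band 0–19 + band 80+) = 1222 + 780 = 2002; working-age = 4032; ratio = 2002/4032 × 100 = 49.7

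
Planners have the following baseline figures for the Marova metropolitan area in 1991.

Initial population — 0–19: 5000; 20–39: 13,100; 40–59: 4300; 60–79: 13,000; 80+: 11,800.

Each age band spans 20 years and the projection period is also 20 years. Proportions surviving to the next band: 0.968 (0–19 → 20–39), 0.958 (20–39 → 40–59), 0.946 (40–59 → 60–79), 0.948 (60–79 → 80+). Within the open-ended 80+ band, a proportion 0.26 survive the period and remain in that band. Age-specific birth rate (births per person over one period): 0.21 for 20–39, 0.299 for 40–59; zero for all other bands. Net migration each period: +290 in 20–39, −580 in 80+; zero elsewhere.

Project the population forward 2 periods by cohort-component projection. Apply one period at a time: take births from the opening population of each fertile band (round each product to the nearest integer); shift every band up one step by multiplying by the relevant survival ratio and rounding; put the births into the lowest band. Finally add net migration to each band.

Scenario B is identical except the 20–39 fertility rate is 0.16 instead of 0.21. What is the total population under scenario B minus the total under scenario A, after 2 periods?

-890

After projecting period 1:
Births: 13100 × 0.21 = 2751  |  4300 × 0.299 = 1286 ⇒ total 4037
20–39: 5000 × 0.968 = 4840
40–59: 13100 × 0.958 = 12550
60–79: 4300 × 0.946 = 4068
80+: 13000 × 0.948 + 11800 × 0.26 = 12324 + 3068 = 15392
Net migration: 20–39 + 290 → 5130; 80+ − 580 → 14812
End of period: [4037, 5130, 12550, 4068, 14812]
After projecting period 2:
Births: 5130 × 0.21 = 1077  |  12550 × 0.299 = 3752 ⇒ total 4829
20–39: 4037 × 0.968 = 3908
40–59: 5130 × 0.958 = 4915
60–79: 12550 × 0.946 = 11872
80+: 4068 × 0.948 + 14812 × 0.26 = 3856 + 3851 = 7707
Net migration: 20–39 + 290 → 4198; 80+ − 580 → 7127
End of period: [4829, 4198, 4915, 11872, 7127]
Scenario A total after 2 periods: 32941
Scenario B projection —
After projecting period 1:
Births: 13100 × 0.16 = 2096  |  4300 × 0.299 = 1286 ⇒ total 3382
20–39: 5000 × 0.968 = 4840
40–59: 13100 × 0.958 = 12550
60–79: 4300 × 0.946 = 4068
80+: 13000 × 0.948 + 11800 × 0.26 = 12324 + 3068 = 15392
Net migration: 20–39 + 290 → 5130; 80+ − 580 → 14812
End of period: [3382, 5130, 12550, 4068, 14812]
After projecting period 2:
Births: 5130 × 0.16 = 821  |  12550 × 0.299 = 3752 ⇒ total 4573
20–39: 3382 × 0.968 = 3274
40–59: 5130 × 0.958 = 4915
60–79: 12550 × 0.946 = 11872
80+: 4068 × 0.948 + 14812 × 0.26 = 3856 + 3851 = 7707
Net migration: 20–39 + 290 → 3564; 80+ − 580 → 7127
End of period: [4573, 3564, 4915, 11872, 7127]
Scenario B total after 2 periods: 32051
Difference B − A = 32051 − 32941 = -890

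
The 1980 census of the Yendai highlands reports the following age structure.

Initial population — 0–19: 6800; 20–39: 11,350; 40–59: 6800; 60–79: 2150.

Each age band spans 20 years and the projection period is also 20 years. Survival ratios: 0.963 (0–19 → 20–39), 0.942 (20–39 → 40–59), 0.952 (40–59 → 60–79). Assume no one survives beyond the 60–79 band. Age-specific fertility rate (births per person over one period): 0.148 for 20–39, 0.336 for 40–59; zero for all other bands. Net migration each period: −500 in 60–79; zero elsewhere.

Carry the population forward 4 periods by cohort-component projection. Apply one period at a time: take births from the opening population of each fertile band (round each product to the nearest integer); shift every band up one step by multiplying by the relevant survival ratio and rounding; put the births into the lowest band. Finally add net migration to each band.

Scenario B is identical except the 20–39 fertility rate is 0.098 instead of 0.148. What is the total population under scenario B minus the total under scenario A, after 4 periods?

Period 1:
Births: 11350 * 0.148 = 1680, 6800 * 0.336 = 2285 ⇒ total 3965
20–39: 6800 * 0.963 = 6548
40–59: 11350 * 0.942 = 10692
60–79: 6800 * 0.952 = 6474
Net migration: 60–79 − 500 → 5974
Giving 3965 / 6548 / 10692 / 5974.
Period 2:
Births: 6548 * 0.148 = 969, 10692 * 0.336 = 3593 ⇒ total 4562
20–39: 3965 * 0.963 = 3818
40–59: 6548 * 0.942 = 6168
60–79: 10692 * 0.952 = 10179
Net migration: 60–79 − 500 → 9679
Giving 4562 / 3818 / 6168 / 9679.
Period 3:
Births: 3818 * 0.148 = 565, 6168 * 0.336 = 2072 ⇒ total 2637
20–39: 4562 * 0.963 = 4393
40–59: 3818 * 0.942 = 3597
60–79: 6168 * 0.952 = 5872
Net migration: 60–79 − 500 → 5372
Giving 2637 / 4393 / 3597 / 5372.
Period 4:
Births: 4393 * 0.148 = 650, 3597 * 0.336 = 1209 ⇒ total 1859
20–39: 2637 * 0.963 = 2539
40–59: 4393 * 0.942 = 4138
60–79: 3597 * 0.952 = 3424
Net migration: 60–79 − 500 → 2924
Giving 1859 / 2539 / 4138 / 2924.
Scenario A total after 4 periods: 11460
Scenario B projection —
Period 1:
Births: 11350 * 0.098 = 1112, 6800 * 0.336 = 2285 ⇒ total 3397
20–39: 6800 * 0.963 = 6548
40–59: 11350 * 0.942 = 10692
60–79: 6800 * 0.952 = 6474
Net migration: 60–79 − 500 → 5974
Giving 3397 / 6548 / 10692 / 5974.
Period 2:
Births: 6548 * 0.098 = 642, 10692 * 0.336 = 3593 ⇒ total 4235
20–39: 3397 * 0.963 = 3271
40–59: 6548 * 0.942 = 6168
60–79: 10692 * 0.952 = 10179
Net migration: 60–79 − 500 → 9679
Giving 4235 / 3271 / 6168 / 9679.
Period 3:
Births: 3271 * 0.098 = 321, 6168 * 0.336 = 2072 ⇒ total 2393
20–39: 4235 * 0.963 = 4078
40–59: 3271 * 0.942 = 3081
60–79: 6168 * 0.952 = 5872
Net migration: 60–79 − 500 → 5372
Giving 2393 / 4078 / 3081 / 5372.
Period 4:
Births: 4078 * 0.098 = 400, 3081 * 0.336 = 1035 ⇒ total 1435
20–39: 2393 * 0.963 = 2304
40–59: 4078 * 0.942 = 3841
60–79: 3081 * 0.952 = 2933
Net migration: 60–79 − 500 → 2433
Giving 1435 / 2304 / 3841 / 2433.
Scenario B total after 4 periods: 10013
Difference B − A = 10013 − 11460 = -1447

-1447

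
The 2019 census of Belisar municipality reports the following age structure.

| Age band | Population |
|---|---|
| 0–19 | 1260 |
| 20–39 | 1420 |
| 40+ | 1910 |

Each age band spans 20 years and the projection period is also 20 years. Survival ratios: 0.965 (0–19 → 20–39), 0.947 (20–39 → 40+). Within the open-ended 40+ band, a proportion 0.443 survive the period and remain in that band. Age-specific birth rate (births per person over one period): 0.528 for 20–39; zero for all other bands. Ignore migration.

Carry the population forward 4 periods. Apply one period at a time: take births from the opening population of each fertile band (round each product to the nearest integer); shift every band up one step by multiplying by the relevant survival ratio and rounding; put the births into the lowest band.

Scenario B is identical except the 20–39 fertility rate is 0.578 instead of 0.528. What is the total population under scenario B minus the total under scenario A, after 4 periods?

After projecting period 1:
Births: 1420 × 0.528 = 750
20–39: 1260 × 0.965 = 1216
40+: 1420 × 0.947 + 1910 × 0.443 = 1345 + 846 = 2191
Population now: 0–19=750, 20–39=1216, 40+=2191
After projecting period 2:
Births: 1216 × 0.528 = 642
20–39: 750 × 0.965 = 724
40+: 1216 × 0.947 + 2191 × 0.443 = 1152 + 971 = 2123
Population now: 0–19=642, 20–39=724, 40+=2123
After projecting period 3:
Births: 724 × 0.528 = 382
20–39: 642 × 0.965 = 620
40+: 724 × 0.947 + 2123 × 0.443 = 686 + 940 = 1626
Population now: 0–19=382, 20–39=620, 40+=1626
After projecting period 4:
Births: 620 × 0.528 = 327
20–39: 382 × 0.965 = 369
40+: 620 × 0.947 + 1626 × 0.443 = 587 + 720 = 1307
Population now: 0–19=327, 20–39=369, 40+=1307
Scenario A total after 4 periods: 2003
Scenario B projection —
After projecting period 1:
Births: 1420 × 0.578 = 821
20–39: 1260 × 0.965 = 1216
40+: 1420 × 0.947 + 1910 × 0.443 = 1345 + 846 = 2191
Population now: 0–19=821, 20–39=1216, 40+=2191
After projecting period 2:
Births: 1216 × 0.578 = 703
20–39: 821 × 0.965 = 792
40+: 1216 × 0.947 + 2191 × 0.443 = 1152 + 971 = 2123
Population now: 0–19=703, 20–39=792, 40+=2123
After projecting period 3:
Births: 792 × 0.578 = 458
20–39: 703 × 0.965 = 678
40+: 792 × 0.947 + 2123 × 0.443 = 750 + 940 = 1690
Population now: 0–19=458, 20–39=678, 40+=1690
After projecting period 4:
Births: 678 × 0.578 = 392
20–39: 458 × 0.965 = 442
40+: 678 × 0.947 + 1690 × 0.443 = 642 + 749 = 1391
Population now: 0–19=392, 20–39=442, 40+=1391
Scenario B total after 4 periods: 2225
Difference B − A = 2225 − 2003 = 222

222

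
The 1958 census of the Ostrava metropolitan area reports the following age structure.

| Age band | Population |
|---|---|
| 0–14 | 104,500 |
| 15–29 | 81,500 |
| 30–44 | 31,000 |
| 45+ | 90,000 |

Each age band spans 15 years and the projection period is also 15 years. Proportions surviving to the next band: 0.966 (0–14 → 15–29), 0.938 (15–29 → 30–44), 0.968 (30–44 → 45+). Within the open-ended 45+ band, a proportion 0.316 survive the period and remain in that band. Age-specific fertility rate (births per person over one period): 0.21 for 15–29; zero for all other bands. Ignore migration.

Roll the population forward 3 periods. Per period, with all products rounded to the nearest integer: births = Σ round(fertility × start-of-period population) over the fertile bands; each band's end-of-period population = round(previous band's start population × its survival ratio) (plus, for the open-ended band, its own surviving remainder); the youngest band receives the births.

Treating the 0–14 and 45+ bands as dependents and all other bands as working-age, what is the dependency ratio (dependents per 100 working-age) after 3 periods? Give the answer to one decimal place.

— Period 1 —
Births: 81500 * 0.21 = 17115
15–29: 104500 * 0.966 = 100947
30–44: 81500 * 0.938 = 76447
45+: 31000 * 0.968 + 90000 * 0.316 = 30008 + 28440 = 58448
End of period: [17115, 100947, 76447, 58448]
— Period 2 —
Births: 100947 * 0.21 = 21199
15–29: 17115 * 0.966 = 16533
30–44: 100947 * 0.938 = 94688
45+: 76447 * 0.968 + 58448 * 0.316 = 74001 + 18470 = 92471
End of period: [21199, 16533, 94688, 92471]
— Period 3 —
Births: 16533 * 0.21 = 3472
15–29: 21199 * 0.966 = 20478
30–44: 16533 * 0.938 = 15508
45+: 94688 * 0.968 + 92471 * 0.316 = 91658 + 29221 = 120879
End of period: [3472, 20478, 15508, 120879]
Dependents (band 0–14 + band 45+) = 3472 + 120879 = 124351; working-age = 35986; ratio = 124351/35986 × 100 = 345.6

345.6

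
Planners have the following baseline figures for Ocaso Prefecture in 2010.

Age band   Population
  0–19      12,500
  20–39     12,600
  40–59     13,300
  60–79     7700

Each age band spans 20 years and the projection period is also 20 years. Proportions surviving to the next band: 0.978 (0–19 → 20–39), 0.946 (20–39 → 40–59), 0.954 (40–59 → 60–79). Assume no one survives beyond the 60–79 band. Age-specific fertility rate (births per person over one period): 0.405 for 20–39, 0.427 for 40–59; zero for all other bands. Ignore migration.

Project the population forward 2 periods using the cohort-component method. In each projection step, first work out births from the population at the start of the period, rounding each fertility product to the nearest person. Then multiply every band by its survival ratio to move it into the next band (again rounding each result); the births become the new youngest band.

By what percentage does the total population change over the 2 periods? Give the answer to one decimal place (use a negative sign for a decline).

-5.6

(Bands numbered youngest = 1 to oldest = 4.)
Period 1.
Births: 12600 × 0.405 = 5103  |  13300 × 0.427 = 5679 ⇒ total 10782
Band 2: 12500 × 0.978 = 12225
Band 3: 12600 × 0.946 = 11920
Band 4: 13300 × 0.954 = 12688
End of period: [10782, 12225, 11920, 12688]
Period 2.
Births: 12225 × 0.405 = 4951  |  11920 × 0.427 = 5090 ⇒ total 10041
Band 2: 10782 × 0.978 = 10545
Band 3: 12225 × 0.946 = 11565
Band 4: 11920 × 0.954 = 11372
End of period: [10041, 10545, 11565, 11372]
Total: 46100 → 43523; change = -2577; percentage change = -5.6%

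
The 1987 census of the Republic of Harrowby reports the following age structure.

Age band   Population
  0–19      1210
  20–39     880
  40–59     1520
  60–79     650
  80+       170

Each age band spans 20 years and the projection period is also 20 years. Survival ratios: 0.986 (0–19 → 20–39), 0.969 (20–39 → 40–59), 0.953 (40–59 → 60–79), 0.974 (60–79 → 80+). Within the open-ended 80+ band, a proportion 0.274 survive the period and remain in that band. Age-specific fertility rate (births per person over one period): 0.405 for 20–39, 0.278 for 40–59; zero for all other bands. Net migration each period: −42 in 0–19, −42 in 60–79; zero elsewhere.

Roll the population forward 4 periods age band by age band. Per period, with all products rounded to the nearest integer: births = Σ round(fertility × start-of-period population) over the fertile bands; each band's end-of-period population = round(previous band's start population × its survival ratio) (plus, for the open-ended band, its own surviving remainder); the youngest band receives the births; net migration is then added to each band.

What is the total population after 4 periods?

(Bands numbered youngest = 1 to oldest = 5.)
[period 1]
Births: 880 × 0.405 = 356 ; 1520 × 0.278 = 423 → total 779
Band 2: 1210 × 0.986 = 1193
Band 3: 880 × 0.969 = 853
Band 4: 1520 × 0.953 = 1449
Band 5: 650 × 0.974 + 170 × 0.274 = 633 + 47 = 680
Net migration: Band 1 − 42 → 737; Band 4 − 42 → 1407
Population now: 0–19=737, 20–39=1193, 40–59=853, 60–79=1407, 80+=680
[period 2]
Births: 1193 × 0.405 = 483 ; 853 × 0.278 = 237 → total 720
Band 2: 737 × 0.986 = 727
Band 3: 1193 × 0.969 = 1156
Band 4: 853 × 0.953 = 813
Band 5: 1407 × 0.974 + 680 × 0.274 = 1370 + 186 = 1556
Net migration: Band 1 − 42 → 678; Band 4 − 42 → 771
Population now: 0–19=678, 20–39=727, 40–59=1156, 60–79=771, 80+=1556
[period 3]
Births: 727 × 0.405 = 294 ; 1156 × 0.278 = 321 → total 615
Band 2: 678 × 0.986 = 669
Band 3: 727 × 0.969 = 704
Band 4: 1156 × 0.953 = 1102
Band 5: 771 × 0.974 + 1556 × 0.274 = 751 + 426 = 1177
Net migration: Band 1 − 42 → 573; Band 4 − 42 → 1060
Population now: 0–19=573, 20–39=669, 40–59=704, 60–79=1060, 80+=1177
[period 4]
Births: 669 × 0.405 = 271 ; 704 × 0.278 = 196 → total 467
Band 2: 573 × 0.986 = 565
Band 3: 669 × 0.969 = 648
Band 4: 704 × 0.953 = 671
Band 5: 1060 × 0.974 + 1177 × 0.274 = 1032 + 322 = 1354
Net migration: Band 1 − 42 → 425; Band 4 − 42 → 629
Population now: 0–19=425, 20–39=565, 40–59=648, 60–79=629, 80+=1354
Total after period 4: 425 + 565 + 648 + 629 + 1354 = 3621

3621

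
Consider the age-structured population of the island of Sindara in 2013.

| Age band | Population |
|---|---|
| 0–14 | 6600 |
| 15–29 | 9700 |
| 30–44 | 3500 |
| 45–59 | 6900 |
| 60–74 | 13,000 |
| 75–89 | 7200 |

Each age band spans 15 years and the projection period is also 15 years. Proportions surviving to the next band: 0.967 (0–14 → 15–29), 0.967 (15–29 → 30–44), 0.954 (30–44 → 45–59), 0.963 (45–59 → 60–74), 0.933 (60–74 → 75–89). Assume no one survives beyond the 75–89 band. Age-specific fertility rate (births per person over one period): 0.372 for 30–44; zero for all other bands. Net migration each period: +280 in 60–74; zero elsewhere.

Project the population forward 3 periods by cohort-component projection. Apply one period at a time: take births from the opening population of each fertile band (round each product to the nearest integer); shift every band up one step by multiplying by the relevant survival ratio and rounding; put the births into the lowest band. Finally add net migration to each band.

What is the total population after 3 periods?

— Period 1 —
Births: 3500 × 0.372 = 1302
15–29: 6600 × 0.967 = 6382
30–44: 9700 × 0.967 = 9380
45–59: 3500 × 0.954 = 3339
60–74: 6900 × 0.963 = 6645
75–89: 13000 × 0.933 = 12129
Net migration: 60–74 + 280 → 6925
Giving 1302 / 6382 / 9380 / 3339 / 6925 / 12129.
— Period 2 —
Births: 9380 × 0.372 = 3489
15–29: 1302 × 0.967 = 1259
30–44: 6382 × 0.967 = 6171
45–59: 9380 × 0.954 = 8949
60–74: 3339 × 0.963 = 3215
75–89: 6925 × 0.933 = 6461
Net migration: 60–74 + 280 → 3495
Giving 3489 / 1259 / 6171 / 8949 / 3495 / 6461.
— Period 3 —
Births: 6171 × 0.372 = 2296
15–29: 3489 × 0.967 = 3374
30–44: 1259 × 0.967 = 1217
45–59: 6171 × 0.954 = 5887
60–74: 8949 × 0.963 = 8618
75–89: 3495 × 0.933 = 3261
Net migration: 60–74 + 280 → 8898
Giving 2296 / 3374 / 1217 / 5887 / 8898 / 3261.
Total after period 3: 2296 + 3374 + 1217 + 5887 + 8898 + 3261 = 24933

24933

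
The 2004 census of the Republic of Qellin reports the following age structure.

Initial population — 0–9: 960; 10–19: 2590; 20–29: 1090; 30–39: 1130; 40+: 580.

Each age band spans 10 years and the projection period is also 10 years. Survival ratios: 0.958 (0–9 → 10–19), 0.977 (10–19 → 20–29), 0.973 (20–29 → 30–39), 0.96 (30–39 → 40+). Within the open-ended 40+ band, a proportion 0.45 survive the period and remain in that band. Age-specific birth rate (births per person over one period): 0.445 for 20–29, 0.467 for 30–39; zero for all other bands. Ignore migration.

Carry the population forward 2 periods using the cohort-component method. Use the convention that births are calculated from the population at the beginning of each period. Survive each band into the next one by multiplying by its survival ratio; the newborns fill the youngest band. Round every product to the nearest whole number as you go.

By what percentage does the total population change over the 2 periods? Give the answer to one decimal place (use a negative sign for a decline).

19.3

Period 1.
Births: 1090 * 0.445 = 485 ; 1130 * 0.467 = 528 → total 1013
10–19: 960 * 0.958 = 920
20–29: 2590 * 0.977 = 2530
30–39: 1090 * 0.973 = 1061
40+: 1130 * 0.96 + 580 * 0.45 = 1085 + 261 = 1346
→ [1013, 920, 2530, 1061, 1346]
Period 2.
Births: 2530 * 0.445 = 1126 ; 1061 * 0.467 = 495 → total 1621
10–19: 1013 * 0.958 = 970
20–29: 920 * 0.977 = 899
30–39: 2530 * 0.973 = 2462
40+: 1061 * 0.96 + 1346 * 0.45 = 1019 + 606 = 1625
→ [1621, 970, 899, 2462, 1625]
Total: 6350 → 7577; change = 1227; percentage change = 19.3%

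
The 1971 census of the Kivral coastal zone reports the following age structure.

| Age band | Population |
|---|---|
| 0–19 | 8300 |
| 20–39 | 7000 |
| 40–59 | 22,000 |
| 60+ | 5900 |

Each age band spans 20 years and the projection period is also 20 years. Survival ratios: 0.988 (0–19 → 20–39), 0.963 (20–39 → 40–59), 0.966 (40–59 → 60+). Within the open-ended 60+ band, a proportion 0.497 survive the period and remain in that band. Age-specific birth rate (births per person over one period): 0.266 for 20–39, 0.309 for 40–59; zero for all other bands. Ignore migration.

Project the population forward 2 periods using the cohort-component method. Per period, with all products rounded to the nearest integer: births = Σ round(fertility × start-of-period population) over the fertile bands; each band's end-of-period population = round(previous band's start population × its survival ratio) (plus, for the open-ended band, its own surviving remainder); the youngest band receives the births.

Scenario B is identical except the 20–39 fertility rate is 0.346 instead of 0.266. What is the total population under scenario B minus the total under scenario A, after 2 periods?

Numbering the bands 1..4 from youngest to oldest:
Period 1:
Births: 7000 * 0.266 = 1862, 22000 * 0.309 = 6798 — total 8660
Band 2: 8300 * 0.988 = 8200
Band 3: 7000 * 0.963 = 6741
Band 4: 22000 * 0.966 + 5900 * 0.497 = 21252 + 2932 = 24184
→ [8660, 8200, 6741, 24184]
Period 2:
Births: 8200 * 0.266 = 2181, 6741 * 0.309 = 2083 — total 4264
Band 2: 8660 * 0.988 = 8556
Band 3: 8200 * 0.963 = 7897
Band 4: 6741 * 0.966 + 24184 * 0.497 = 6512 + 12019 = 18531
→ [4264, 8556, 7897, 18531]
Scenario A total after 2 periods: 39248
Scenario B projection —
Period 1:
Births: 7000 * 0.346 = 2422, 22000 * 0.309 = 6798 — total 9220
Band 2: 8300 * 0.988 = 8200
Band 3: 7000 * 0.963 = 6741
Band 4: 22000 * 0.966 + 5900 * 0.497 = 21252 + 2932 = 24184
→ [9220, 8200, 6741, 24184]
Period 2:
Births: 8200 * 0.346 = 2837, 6741 * 0.309 = 2083 — total 4920
Band 2: 9220 * 0.988 = 9109
Band 3: 8200 * 0.963 = 7897
Band 4: 6741 * 0.966 + 24184 * 0.497 = 6512 + 12019 = 18531
→ [4920, 9109, 7897, 18531]
Scenario B total after 2 periods: 40457
Difference B − A = 40457 − 39248 = 1209

1209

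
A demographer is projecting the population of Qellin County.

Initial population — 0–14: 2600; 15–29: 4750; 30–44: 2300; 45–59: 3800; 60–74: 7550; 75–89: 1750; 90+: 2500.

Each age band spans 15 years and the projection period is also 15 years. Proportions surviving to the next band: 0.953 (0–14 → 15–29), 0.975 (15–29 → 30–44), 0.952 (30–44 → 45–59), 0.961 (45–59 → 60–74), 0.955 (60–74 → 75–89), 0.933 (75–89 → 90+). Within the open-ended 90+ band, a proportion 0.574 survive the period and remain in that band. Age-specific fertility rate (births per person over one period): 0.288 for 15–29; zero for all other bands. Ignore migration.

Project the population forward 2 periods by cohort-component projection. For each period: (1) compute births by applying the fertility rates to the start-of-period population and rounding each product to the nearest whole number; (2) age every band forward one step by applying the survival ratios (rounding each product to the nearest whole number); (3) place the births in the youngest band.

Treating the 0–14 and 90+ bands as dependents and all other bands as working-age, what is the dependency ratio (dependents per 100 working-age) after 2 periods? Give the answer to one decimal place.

67.1

Period 1.
Births: 4750 × 0.288 = 1368
15–29: 2600 × 0.953 = 2478
30–44: 4750 × 0.975 = 4631
45–59: 2300 × 0.952 = 2190
60–74: 3800 × 0.961 = 3652
75–89: 7550 × 0.955 = 7210
90+: 1750 × 0.933 + 2500 × 0.574 = 1633 + 1435 = 3068
Giving 1368 / 2478 / 4631 / 2190 / 3652 / 7210 / 3068.
Period 2.
Births: 2478 × 0.288 = 714
15–29: 1368 × 0.953 = 1304
30–44: 2478 × 0.975 = 2416
45–59: 4631 × 0.952 = 4409
60–74: 2190 × 0.961 = 2105
75–89: 3652 × 0.955 = 3488
90+: 7210 × 0.933 + 3068 × 0.574 = 6727 + 1761 = 8488
Giving 714 / 1304 / 2416 / 4409 / 2105 / 3488 / 8488.
Dependents (band 0–14 + band 90+) = 714 + 8488 = 9202; working-age = 13722; ratio = 9202/13722 × 100 = 67.1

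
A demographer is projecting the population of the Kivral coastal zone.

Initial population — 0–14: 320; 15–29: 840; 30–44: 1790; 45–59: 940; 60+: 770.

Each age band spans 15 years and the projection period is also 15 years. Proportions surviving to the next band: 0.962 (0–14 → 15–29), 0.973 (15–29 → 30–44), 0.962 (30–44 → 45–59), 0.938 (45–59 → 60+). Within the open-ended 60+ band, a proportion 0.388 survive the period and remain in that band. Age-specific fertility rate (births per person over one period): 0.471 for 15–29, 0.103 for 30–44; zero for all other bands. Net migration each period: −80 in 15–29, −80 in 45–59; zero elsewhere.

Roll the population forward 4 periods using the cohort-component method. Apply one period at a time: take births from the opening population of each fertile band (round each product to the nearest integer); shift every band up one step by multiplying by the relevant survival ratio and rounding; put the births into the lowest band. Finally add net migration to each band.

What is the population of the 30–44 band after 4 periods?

— Period 1 —
Births: 840 × 0.471 = 396 ; 1790 × 0.103 = 184 — total 580
15–29: 320 × 0.962 = 308
30–44: 840 × 0.973 = 817
45–59: 1790 × 0.962 = 1722
60+: 940 × 0.938 + 770 × 0.388 = 882 + 299 = 1181
Net migration: 15–29 − 80 → 228; 45–59 − 80 → 1642
Giving 580 / 228 / 817 / 1642 / 1181.
— Period 2 —
Births: 228 × 0.471 = 107 ; 817 × 0.103 = 84 — total 191
15–29: 580 × 0.962 = 558
30–44: 228 × 0.973 = 222
45–59: 817 × 0.962 = 786
60+: 1642 × 0.938 + 1181 × 0.388 = 1540 + 458 = 1998
Net migration: 15–29 − 80 → 478; 45–59 − 80 → 706
Giving 191 / 478 / 222 / 706 / 1998.
— Period 3 —
Births: 478 × 0.471 = 225 ; 222 × 0.103 = 23 — total 248
15–29: 191 × 0.962 = 184
30–44: 478 × 0.973 = 465
45–59: 222 × 0.962 = 214
60+: 706 × 0.938 + 1998 × 0.388 = 662 + 775 = 1437
Net migration: 15–29 − 80 → 104; 45–59 − 80 → 134
Giving 248 / 104 / 465 / 134 / 1437.
— Period 4 —
Births: 104 × 0.471 = 49 ; 465 × 0.103 = 48 — total 97
15–29: 248 × 0.962 = 239
30–44: 104 × 0.973 = 101
45–59: 465 × 0.962 = 447
60+: 134 × 0.938 + 1437 × 0.388 = 126 + 558 = 684
Net migration: 15–29 − 80 → 159; 45–59 − 80 → 367
Giving 97 / 159 / 101 / 367 / 684.

101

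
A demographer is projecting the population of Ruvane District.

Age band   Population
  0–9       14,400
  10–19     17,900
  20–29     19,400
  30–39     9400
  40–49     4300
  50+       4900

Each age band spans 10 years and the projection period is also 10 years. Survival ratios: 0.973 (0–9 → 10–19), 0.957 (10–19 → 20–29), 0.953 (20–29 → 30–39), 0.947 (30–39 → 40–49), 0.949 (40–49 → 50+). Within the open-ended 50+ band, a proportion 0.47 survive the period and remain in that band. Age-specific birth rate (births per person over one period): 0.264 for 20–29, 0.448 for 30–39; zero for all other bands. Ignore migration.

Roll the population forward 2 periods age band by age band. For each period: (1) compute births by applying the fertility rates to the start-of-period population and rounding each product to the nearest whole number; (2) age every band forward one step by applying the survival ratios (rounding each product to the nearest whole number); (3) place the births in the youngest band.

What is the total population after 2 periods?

80576

[period 1]
Births: 19400 × 0.264 = 5122  |  9400 × 0.448 = 4211 → total 9333
10–19: 14400 × 0.973 = 14011
20–29: 17900 × 0.957 = 17130
30–39: 19400 × 0.953 = 18488
40–49: 9400 × 0.947 = 8902
50+: 4300 × 0.949 + 4900 × 0.47 = 4081 + 2303 = 6384
Population now: 0–9=9333, 10–19=14011, 20–29=17130, 30–39=18488, 40–49=8902, 50+=6384
[period 2]
Births: 17130 × 0.264 = 4522  |  18488 × 0.448 = 8283 → total 12805
10–19: 9333 × 0.973 = 9081
20–29: 14011 × 0.957 = 13409
30–39: 17130 × 0.953 = 16325
40–49: 18488 × 0.947 = 17508
50+: 8902 × 0.949 + 6384 × 0.47 = 8448 + 3000 = 11448
Population now: 0–9=12805, 10–19=9081, 20–29=13409, 30–39=16325, 40–49=17508, 50+=11448
Total after period 2: 12805 + 9081 + 13409 + 16325 + 17508 + 11448 = 80576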